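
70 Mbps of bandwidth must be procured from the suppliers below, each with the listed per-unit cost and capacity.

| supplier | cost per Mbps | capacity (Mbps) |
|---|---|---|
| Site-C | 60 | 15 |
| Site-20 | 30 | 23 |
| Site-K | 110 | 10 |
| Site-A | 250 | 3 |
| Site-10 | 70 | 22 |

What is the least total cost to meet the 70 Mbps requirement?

4230

Use suppliers in increasing cost order.
Site-20 (30): use full 23 → 47 Mbps to go.
Site-C at 60: take all 15 Mbps → 32 still needed.
Take 22 from Site-10 at 70 → need 10 more.
Site-K at 110: take all 10 Mbps → 0 still needed.
Site-A: unused.
Cost = 23×30 + 15×60 + 22×70 + 10×110 = 4230.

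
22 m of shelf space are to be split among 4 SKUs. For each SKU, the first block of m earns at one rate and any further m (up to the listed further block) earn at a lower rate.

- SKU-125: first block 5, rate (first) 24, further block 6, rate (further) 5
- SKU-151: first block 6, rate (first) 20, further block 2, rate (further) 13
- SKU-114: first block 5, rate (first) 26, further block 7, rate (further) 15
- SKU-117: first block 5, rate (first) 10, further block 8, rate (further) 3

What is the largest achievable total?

460

Rank every tier by rate: SKU-114/T1 26 > SKU-125/T1 24 > SKU-151/T1 20 > SKU-114/T2 15 > SKU-151/T2 13 > SKU-117/T1 10 > SKU-125/T2 5 > SKU-117/T2 3.
Fill SKU-114 T1 block (5 at 26) → 17 left.
Fill SKU-125 T1 block (5 at 24) → 12 left.
SKU-151 T1 at 20: fill all 6 → 6 left.
6 remain; put them into SKU-114 T2 at 15.
Total = 26×5 + 24×5 + 20×6 + 15×6 = 460.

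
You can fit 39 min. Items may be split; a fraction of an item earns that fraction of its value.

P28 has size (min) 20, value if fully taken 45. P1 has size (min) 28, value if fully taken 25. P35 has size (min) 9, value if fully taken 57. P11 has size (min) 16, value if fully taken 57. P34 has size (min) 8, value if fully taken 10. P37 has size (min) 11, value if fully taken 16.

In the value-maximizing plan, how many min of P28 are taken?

Best value per unit of size first: P35 57/9≈6.33, P11 57/16≈3.56, P28 45/20≈2.25, P37 16/11≈1.45, P34 10/8≈1.25, P1 25/28≈0.893.
P35: take in full, 9 min for value 57 → 30 left.
P11: take in full, 16 min for value 57 → 14 left.
Only 14 min remain; take 14/20 of P28 for value 45×14/20 = 31.5.

14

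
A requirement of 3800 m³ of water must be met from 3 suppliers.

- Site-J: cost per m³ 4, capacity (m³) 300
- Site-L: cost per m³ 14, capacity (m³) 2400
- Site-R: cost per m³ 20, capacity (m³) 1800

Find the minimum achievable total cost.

56800

Use suppliers in increasing cost order.
Take 300 from Site-J at 4 ; need 3500 more.
Take 2400 from Site-L at 14 ; need 1100 more.
Site-R at 20: take 1100 of its 1800 ; requirement met.
Cost = 300×4 + 2400×14 + 1100×20 = 56800.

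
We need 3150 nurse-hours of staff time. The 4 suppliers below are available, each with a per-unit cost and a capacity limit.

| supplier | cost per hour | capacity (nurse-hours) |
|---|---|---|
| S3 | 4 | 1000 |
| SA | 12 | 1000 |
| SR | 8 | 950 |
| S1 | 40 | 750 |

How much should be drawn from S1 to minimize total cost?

200

Use suppliers in increasing cost order.
Take 1000 from S3 at 4 → need 2150 more.
SR (8): use full 950 → 1200 nurse-hours to go.
SA at 12: take all 1000 nurse-hours → 200 still needed.
S1 at 40: take 200 of its 750 → requirement met.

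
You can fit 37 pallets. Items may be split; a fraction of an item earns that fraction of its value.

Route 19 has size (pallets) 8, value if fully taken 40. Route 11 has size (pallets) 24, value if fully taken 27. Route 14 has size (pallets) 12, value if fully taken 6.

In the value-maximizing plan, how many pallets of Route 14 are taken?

Sort by value density: Route 19 40/8≈5, Route 11 27/24≈1.12, Route 14 6/12≈0.5.
Take all of Route 19 (8 pallets, value 40) — 29 pallets left.
Route 11: take in full, 24 pallets for value 27 — 5 left.
Fill the last 5 pallets with part of Route 14: 5/12 of it earns 2.5.

5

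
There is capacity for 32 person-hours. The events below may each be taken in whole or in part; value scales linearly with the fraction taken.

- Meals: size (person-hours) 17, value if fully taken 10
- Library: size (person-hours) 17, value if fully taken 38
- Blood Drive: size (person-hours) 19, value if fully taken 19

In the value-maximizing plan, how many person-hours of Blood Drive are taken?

Sort by value density: Library 38/17≈2.24, Blood Drive 19/19≈1, Meals 10/17≈0.588.
All 17 person-hours of Library fit (value 38) → 15 remain.
Fill the last 15 person-hours with part of Blood Drive: 15/19 of it earns 15.

15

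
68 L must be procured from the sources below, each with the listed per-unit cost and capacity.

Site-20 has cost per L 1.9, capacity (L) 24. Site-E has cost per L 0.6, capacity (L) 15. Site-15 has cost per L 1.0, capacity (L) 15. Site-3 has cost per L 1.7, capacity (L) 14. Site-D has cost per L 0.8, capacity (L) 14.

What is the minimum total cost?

Use sources in increasing cost order.
Site-E at 0.6: take all 15 L — 53 still needed.
Site-D (0.8): use full 14 — 39 L to go.
Site-15 (1.0): use full 15 — 24 L to go.
Site-3 (1.7): use full 14 — 10 L to go.
Site-20 (1.9): take the remaining 10 — done.
Cost = 15×0.6 + 14×0.8 + 15×1.0 + 14×1.7 + 10×1.9 = 78.

78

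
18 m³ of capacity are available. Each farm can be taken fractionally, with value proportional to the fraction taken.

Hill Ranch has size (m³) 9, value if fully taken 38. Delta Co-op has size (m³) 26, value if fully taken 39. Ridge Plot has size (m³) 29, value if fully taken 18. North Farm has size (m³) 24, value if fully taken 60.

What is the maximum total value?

60.5

Sort by value density: Hill Ranch 38/9≈4.22, North Farm 60/24≈2.5, Delta Co-op 39/26≈1.5, Ridge Plot 18/29≈0.621.
All 9 m³ of Hill Ranch fit (value 38) — 9 remain.
Fill the last 9 m³ with part of North Farm: 9/24 of it earns 22.5.
Total value = 60.5.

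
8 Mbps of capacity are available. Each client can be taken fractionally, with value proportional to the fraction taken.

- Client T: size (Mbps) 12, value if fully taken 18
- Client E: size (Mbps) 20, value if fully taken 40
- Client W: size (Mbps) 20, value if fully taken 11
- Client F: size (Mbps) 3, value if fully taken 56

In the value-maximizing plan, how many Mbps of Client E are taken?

Sort by value density: Client F 56/3≈18.7, Client E 40/20≈2, Client T 18/12≈1.5, Client W 11/20≈0.55.
Take all of Client F (3 Mbps, value 56) ; 5 Mbps left.
5 Mbps left: a 5/20 share of Client E gives 40×5/20 = 10.

5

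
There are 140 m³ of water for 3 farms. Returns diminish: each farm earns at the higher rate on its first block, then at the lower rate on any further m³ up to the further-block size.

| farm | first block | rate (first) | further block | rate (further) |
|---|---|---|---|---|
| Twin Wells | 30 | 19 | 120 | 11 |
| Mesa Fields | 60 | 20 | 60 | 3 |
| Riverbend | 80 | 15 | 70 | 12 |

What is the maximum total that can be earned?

Rank every tier by rate: Mesa Fields/tier1 20 > Twin Wells/tier1 19 > Riverbend/tier1 15 > Riverbend/tier2 12 > Twin Wells/tier2 11 > Mesa Fields/tier2 3.
Mesa Fields tier1 at 20: fill all 60 ; 80 left.
Twin Wells tier1 at 19: fill all 30 ; 50 left.
Riverbend/tier1: +50 of 80 at 15; pool empty.
Total = 20×60 + 19×30 + 15×50 = 2520.

2520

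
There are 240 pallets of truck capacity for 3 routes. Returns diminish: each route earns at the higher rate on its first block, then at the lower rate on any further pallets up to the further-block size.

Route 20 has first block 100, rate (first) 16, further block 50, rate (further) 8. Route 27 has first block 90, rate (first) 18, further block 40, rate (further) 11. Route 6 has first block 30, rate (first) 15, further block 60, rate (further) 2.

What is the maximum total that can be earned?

3890

Order all 6 blocks by rate: Route 27/tier1 18 > Route 20/tier1 16 > Route 6/tier1 15 > Route 27/tier2 11 > Route 20/tier2 8 > Route 6/tier2 2.
Route 27/tier1 (18): +90 → 150 left.
Route 20/tier1 (16): +100 → 50 left.
Fill Route 6 tier1 block (30 at 15) → 20 left.
Route 27/tier2: +20 of 40 at 11; pool empty.
Total = 18×90 + 16×100 + 15×30 + 11×20 = 3890.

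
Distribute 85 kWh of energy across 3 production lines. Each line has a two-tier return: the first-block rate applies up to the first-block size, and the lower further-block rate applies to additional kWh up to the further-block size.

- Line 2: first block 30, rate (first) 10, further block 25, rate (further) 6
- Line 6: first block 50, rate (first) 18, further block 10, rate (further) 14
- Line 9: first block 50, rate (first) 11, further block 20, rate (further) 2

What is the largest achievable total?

Rank every tier by rate: Line 6/first 18 > Line 6/second 14 > Line 9/first 11 > Line 2/first 10 > Line 2/second 6 > Line 9/second 2.
Line 6 first at 18: fill all 50 — 35 left.
Line 6 second at 14: fill all 10 — 25 left.
25 remain; put them into Line 9 first at 11.
Total = 18×50 + 14×10 + 11×25 = 1315.

1315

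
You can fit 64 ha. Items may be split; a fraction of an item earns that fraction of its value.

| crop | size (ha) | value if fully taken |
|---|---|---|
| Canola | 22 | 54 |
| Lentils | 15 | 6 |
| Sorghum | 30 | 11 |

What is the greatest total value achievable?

69.9

Best value per unit of size first: Canola 54/22≈2.45, Lentils 6/15≈0.4, Sorghum 11/30≈0.367.
Canola: take in full, 22 ha for value 54 → 42 left.
Take all of Lentils (15 ha, value 6) → 27 ha left.
27 ha left: a 27/30 share of Sorghum gives 11×27/30 = 9.9.
Total value = 69.9.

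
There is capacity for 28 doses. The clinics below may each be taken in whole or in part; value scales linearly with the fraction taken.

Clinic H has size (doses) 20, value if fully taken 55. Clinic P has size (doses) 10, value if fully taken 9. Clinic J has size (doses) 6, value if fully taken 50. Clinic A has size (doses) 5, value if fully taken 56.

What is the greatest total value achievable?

152.75

Sort by value density: Clinic A 56/5≈11.2, Clinic J 50/6≈8.33, Clinic H 55/20≈2.75, Clinic P 9/10≈0.9.
All 5 doses of Clinic A fit (value 56) → 23 remain.
Take all of Clinic J (6 doses, value 50) → 17 doses left.
Fill the last 17 doses with part of Clinic H: 17/20 of it earns 46.75.
Total value = 152.75.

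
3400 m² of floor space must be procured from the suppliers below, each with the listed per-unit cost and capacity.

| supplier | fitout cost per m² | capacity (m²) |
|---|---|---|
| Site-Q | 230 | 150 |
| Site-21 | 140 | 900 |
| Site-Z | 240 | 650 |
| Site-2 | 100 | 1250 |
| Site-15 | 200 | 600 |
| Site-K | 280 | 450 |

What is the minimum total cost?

525500

Use suppliers in increasing cost order.
Site-2 at 100: take all 1250 m² — 2150 still needed.
Site-21 at 140: take all 900 m² — 1250 still needed.
Site-15 (200): use full 600 — 650 m² to go.
Take 150 from Site-Q at 230 — need 500 more.
Take 500 from Site-Z at 240 to finish.
Site-K: unused.
Cost = 1250×100 + 900×140 + 600×200 + 150×230 + 500×240 = 525500.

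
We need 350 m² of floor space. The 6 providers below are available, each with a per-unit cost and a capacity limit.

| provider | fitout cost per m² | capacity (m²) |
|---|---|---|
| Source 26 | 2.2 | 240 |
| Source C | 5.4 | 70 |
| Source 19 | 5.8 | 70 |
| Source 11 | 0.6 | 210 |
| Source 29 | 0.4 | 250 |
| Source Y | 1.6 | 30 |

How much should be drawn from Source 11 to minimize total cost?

100

Cheapest first:
Source 29 (0.4): use full 250 — 100 m² to go.
Source 11 at 0.6: take 100 of its 210 — requirement met.
Source Y, Source 26, Source C, Source 19: unused.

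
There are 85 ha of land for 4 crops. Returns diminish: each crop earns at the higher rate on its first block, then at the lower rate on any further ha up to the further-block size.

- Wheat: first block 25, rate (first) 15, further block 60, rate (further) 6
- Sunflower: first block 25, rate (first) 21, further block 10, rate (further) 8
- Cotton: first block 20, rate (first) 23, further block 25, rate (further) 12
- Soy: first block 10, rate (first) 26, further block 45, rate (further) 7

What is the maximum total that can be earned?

1680

Order all 8 blocks by rate: Soy/T1 26 > Cotton/T1 23 > Sunflower/T1 21 > Wheat/T1 15 > Cotton/T2 12 > Sunflower/T2 8 > Soy/T2 7 > Wheat/T2 6.
Soy T1 at 26: fill all 10 ; 75 left.
Cotton T1 at 23: fill all 20 ; 55 left.
Sunflower/T1 (21): +25 ; 30 left.
Wheat/T1 (15): +25 ; 5 left.
5 remain; put them into Cotton T2 at 12.
Total = 26×10 + 23×20 + 21×25 + 15×25 + 12×5 = 1680.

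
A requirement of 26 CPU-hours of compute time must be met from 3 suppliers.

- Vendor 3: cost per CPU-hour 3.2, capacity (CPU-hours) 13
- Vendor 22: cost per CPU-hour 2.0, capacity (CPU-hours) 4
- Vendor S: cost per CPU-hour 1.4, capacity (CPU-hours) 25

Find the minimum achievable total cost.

37

Fill from the cheapest supplier first.
Vendor S at 1.4: take all 25 CPU-hours → 1 still needed.
Vendor 22 (2.0): take the remaining 1 → done.
Vendor 3: unused.
Cost = 25×1.4 + 1×2.0 = 37.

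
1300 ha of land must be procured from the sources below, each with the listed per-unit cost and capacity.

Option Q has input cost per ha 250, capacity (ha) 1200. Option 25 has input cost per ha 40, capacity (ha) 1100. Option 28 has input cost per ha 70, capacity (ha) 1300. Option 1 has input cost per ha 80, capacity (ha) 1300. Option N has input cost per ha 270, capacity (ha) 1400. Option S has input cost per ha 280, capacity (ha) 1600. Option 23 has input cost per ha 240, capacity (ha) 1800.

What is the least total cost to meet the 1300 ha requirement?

Cheapest first:
Take 1100 from Option 25 at 40 → need 200 more.
Take 200 from Option 28 at 70 to finish.
Option 1, Option 23, Option Q, Option N, Option S: unused.
Cost = 1100×40 + 200×70 = 58000.

58000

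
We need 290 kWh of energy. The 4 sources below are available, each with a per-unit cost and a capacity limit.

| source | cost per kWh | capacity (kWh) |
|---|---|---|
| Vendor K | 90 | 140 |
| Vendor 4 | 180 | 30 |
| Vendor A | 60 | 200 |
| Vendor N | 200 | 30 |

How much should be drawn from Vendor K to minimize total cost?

90

Cheapest first:
Vendor A (60): use full 200 ; 90 kWh to go.
Vendor K (90): take the remaining 90 ; done.
Vendor 4, Vendor N: unused.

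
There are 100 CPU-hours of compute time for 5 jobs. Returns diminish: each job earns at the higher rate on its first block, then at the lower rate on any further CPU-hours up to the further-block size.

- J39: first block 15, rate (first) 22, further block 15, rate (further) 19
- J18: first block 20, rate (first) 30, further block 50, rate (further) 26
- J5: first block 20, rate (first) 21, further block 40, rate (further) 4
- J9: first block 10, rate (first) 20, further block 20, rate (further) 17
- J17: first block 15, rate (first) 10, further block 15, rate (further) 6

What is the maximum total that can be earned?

2545

Rank every tier by rate: J18/tier1 30 > J18/tier2 26 > J39/tier1 22 > J5/tier1 21 > J9/tier1 20 > J39/tier2 19 > J9/tier2 17 > J17/tier1 10 > J17/tier2 6 > J5/tier2 4.
Fill J18 tier1 block (20 at 30) ; 80 left.
J18/tier2 (26): +50 ; 30 left.
J39/tier1 (22): +15 ; 15 left.
J5/tier1: +15 of 20 at 21; pool empty.
Total = 30×20 + 26×50 + 22×15 + 21×15 = 2545.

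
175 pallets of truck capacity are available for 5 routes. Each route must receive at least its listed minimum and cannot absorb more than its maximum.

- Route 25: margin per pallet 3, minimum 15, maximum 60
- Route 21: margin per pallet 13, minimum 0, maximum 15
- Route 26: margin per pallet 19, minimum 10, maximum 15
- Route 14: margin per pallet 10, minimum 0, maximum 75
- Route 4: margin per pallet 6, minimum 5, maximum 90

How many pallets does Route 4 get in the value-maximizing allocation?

55

Meeting every minimum uses 15+0+10+0+5 = 30 pallets, leaving 145.
Order the routes by margin per pallet: Route 26 19 > Route 21 13 > Route 14 10 > Route 4 6 > Route 25 3.
Route 26: +5 to 15 (cap) — 140 left.
Give Route 21 15 more to hit its cap of 15 — 125 left.
Route 14: +75 to 75 (cap) — 50 left.
Only 50 left; Route 4 takes them to reach 55.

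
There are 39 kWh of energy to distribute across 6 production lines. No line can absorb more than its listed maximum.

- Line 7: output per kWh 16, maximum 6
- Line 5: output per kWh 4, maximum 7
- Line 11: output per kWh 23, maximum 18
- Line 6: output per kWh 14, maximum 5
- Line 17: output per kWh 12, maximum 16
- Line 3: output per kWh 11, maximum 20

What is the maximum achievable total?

700

Order the production lines by output per kWh: Line 11 23 > Line 7 16 > Line 6 14 > Line 17 12 > Line 3 11 > Line 5 4.
Give Line 11 18 to hit its cap of 18 — 21 left.
Give Line 7 6 to hit its cap of 6 — 15 left.
Give Line 6 5 to hit its cap of 5 — 10 left.
Only 10 left; Line 17 takes them to reach 10.
Total = 16×6 + 23×18 + 14×5 + 12×10 = 700.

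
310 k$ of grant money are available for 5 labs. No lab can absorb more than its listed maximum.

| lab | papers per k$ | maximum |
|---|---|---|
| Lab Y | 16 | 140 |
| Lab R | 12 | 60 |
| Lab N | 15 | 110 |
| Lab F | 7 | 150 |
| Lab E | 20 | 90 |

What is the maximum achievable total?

5240

Highest papers per k$ first: Lab E 20 > Lab Y 16 > Lab N 15 > Lab R 12 > Lab F 7.
Lab E takes 90 to reach its cap of 90 → 220 left.
Lab Y takes 140 to reach its cap of 140 → 80 left.
Lab N: +80 (room for 110) → 80. Pool exhausted.
Total = 16×140 + 15×80 + 20×90 = 5240.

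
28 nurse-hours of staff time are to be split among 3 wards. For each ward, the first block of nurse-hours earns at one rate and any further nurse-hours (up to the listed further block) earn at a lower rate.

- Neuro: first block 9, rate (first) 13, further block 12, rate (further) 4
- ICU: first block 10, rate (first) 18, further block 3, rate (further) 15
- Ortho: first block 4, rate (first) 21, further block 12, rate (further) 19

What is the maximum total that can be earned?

Rank every tier by rate: Ortho/first 21 > Ortho/second 19 > ICU/first 18 > ICU/second 15 > Neuro/first 13 > Neuro/second 4.
Fill Ortho first block (4 at 21) → 24 left.
Ortho/second (19): +12 → 12 left.
Fill ICU first block (10 at 18) → 2 left.
ICU second at 15: only 2 left, fill 2.
Total = 21×4 + 19×12 + 18×10 + 15×2 = 522.

522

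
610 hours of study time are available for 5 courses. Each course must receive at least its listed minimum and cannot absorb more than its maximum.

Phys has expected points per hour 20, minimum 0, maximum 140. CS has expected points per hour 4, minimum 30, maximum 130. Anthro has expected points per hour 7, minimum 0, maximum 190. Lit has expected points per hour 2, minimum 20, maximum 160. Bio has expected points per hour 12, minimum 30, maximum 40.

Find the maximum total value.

Meeting every minimum uses 0+30+0+20+30 = 80 hours, leaving 530.
Order the courses by expected points per hour: Phys 20 > Bio 12 > Anthro 7 > CS 4 > Lit 2.
Phys: +140 to 140 (cap) ; 390 left.
Give Bio 10 more to hit its cap of 40 ; 380 left.
Anthro: +190 to 190 (cap) ; 190 left.
Give CS 100 more to hit its cap of 130 ; 90 left.
Only 90 left; Lit takes them to reach 110.
Total = 20×140 + 4×130 + 7×190 + 2×110 + 12×40 = 5350.

5350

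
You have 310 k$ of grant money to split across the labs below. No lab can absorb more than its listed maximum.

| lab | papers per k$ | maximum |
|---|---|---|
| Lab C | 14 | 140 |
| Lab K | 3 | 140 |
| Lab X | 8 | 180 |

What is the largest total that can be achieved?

Order the labs by papers per k$: Lab C 14 > Lab X 8 > Lab K 3.
Lab C: +140 to 140 (cap) — 170 left.
Lab X: +170 (room for 180) → 170. Pool exhausted.
Total = 14×140 + 8×170 = 3320.

3320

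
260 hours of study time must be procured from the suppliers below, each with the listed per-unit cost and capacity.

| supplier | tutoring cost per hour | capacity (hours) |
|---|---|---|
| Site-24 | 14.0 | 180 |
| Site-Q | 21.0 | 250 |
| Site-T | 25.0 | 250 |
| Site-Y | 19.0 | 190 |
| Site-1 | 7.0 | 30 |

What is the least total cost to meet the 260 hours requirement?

3680

Cheapest first:
Site-1 (7.0): use full 30 → 230 hours to go.
Site-24 (14.0): use full 180 → 50 hours to go.
Site-Y at 19.0: take 50 of its 190 → requirement met.
Site-Q, Site-T: unused.
Cost = 30×7.0 + 180×14.0 + 50×19.0 = 3680.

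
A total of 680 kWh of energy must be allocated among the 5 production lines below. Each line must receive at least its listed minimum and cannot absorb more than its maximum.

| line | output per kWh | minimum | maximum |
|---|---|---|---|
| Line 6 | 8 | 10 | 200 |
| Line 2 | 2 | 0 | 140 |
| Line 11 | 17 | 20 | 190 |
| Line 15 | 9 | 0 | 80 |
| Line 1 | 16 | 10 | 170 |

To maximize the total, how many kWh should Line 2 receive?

40

Meeting every minimum uses 10+0+20+0+10 = 40 kWh, leaving 640.
Highest output per kWh first: Line 11 17 > Line 1 16 > Line 15 9 > Line 6 8 > Line 2 2.
Give Line 11 170 more to hit its cap of 190 → 470 left.
Line 1: +160 to 170 (cap) → 310 left.
Line 15 takes 80 more to reach its cap of 80 → 230 left.
Give Line 6 190 more to hit its cap of 200 → 40 left.
Only 40 left; Line 2 takes them to reach 40.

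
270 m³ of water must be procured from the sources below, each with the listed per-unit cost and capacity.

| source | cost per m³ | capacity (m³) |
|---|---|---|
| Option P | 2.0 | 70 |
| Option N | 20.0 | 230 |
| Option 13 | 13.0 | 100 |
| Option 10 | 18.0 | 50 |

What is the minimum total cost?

Fill from the cheapest source first.
Option P (2.0): use full 70 — 200 m³ to go.
Option 13 at 13.0: take all 100 m³ — 100 still needed.
Take 50 from Option 10 at 18.0 — need 50 more.
Option N at 20.0: take 50 of its 230 — requirement met.
Cost = 70×2.0 + 100×13.0 + 50×18.0 + 50×20.0 = 3340.

3340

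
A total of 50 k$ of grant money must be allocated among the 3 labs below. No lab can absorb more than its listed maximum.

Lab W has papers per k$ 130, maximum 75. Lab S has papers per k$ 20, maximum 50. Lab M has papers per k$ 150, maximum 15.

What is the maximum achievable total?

Highest papers per k$ first: Lab M 150 > Lab W 130 > Lab S 20.
Lab M: +15 to 15 (cap) ; 35 left.
Only 35 left; Lab W takes them to reach 35.
Total = 130×35 + 150×15 = 6800.

6800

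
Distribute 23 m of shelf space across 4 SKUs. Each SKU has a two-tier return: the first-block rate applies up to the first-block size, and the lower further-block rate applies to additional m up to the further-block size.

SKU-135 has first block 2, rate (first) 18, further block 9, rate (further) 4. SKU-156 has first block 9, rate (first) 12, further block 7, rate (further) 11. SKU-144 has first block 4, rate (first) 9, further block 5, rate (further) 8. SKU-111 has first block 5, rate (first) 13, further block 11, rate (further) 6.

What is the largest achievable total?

286

Rank every tier by rate: SKU-135/first 18 > SKU-111/first 13 > SKU-156/first 12 > SKU-156/second 11 > SKU-144/first 9 > SKU-144/second 8 > SKU-111/second 6 > SKU-135/second 4.
Fill SKU-135 first block (2 at 18) — 21 left.
SKU-111/first (13): +5 — 16 left.
SKU-156 first at 12: fill all 9 — 7 left.
SKU-156/second (11): +7 — 0 left.
Total = 18×2 + 13×5 + 12×9 + 11×7 = 286.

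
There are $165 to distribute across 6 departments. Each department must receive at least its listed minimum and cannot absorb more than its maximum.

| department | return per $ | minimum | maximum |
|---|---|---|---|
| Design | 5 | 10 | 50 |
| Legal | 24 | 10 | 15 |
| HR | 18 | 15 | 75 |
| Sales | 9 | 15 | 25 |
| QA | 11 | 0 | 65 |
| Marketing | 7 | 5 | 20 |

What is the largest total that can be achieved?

Meeting every minimum uses 10+10+15+15+0+5 = 55 $, leaving 110.
Rank by return per $: Legal 24 > HR 18 > QA 11 > Sales 9 > Marketing 7 > Design 5.
Give Legal 5 more to hit its cap of 15 ; 105 left.
HR takes 60 more to reach its cap of 75 ; 45 left.
QA has room for 65 more but only 45 remain, so it gets 45.
Total = 5×10 + 24×15 + 18×75 + 9×15 + 11×45 + 7×5 = 2425.

2425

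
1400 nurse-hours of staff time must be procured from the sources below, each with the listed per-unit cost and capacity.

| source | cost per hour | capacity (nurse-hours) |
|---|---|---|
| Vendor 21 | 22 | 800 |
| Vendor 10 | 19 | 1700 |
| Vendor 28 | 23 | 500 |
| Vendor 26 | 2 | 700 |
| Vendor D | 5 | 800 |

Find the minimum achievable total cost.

Cheapest first:
Vendor 26 (2): use full 700 ; 700 nurse-hours to go.
Take 700 from Vendor D at 5 to finish.
Vendor 10, Vendor 21, Vendor 28: unused.
Cost = 700×2 + 700×5 = 4900.

4900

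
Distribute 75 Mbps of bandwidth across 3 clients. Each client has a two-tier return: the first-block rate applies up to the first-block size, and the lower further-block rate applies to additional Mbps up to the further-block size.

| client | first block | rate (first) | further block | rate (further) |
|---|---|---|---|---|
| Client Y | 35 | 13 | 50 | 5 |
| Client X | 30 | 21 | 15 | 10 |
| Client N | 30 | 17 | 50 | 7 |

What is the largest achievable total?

Order all 6 blocks by rate: Client X/T1 21 > Client N/T1 17 > Client Y/T1 13 > Client X/T2 10 > Client N/T2 7 > Client Y/T2 5.
Client X T1 at 21: fill all 30 → 45 left.
Client N/T1 (17): +30 → 15 left.
Client Y/T1: +15 of 35 at 13; pool empty.
Total = 21×30 + 17×30 + 13×15 = 1335.

1335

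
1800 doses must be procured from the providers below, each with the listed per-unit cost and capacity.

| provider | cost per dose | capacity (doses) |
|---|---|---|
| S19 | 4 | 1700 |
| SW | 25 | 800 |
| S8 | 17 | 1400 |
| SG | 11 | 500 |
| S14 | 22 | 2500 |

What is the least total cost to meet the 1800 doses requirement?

7900

Use providers in increasing cost order.
S19 (4): use full 1700 — 100 doses to go.
Take 100 from SG at 11 to finish.
S8, S14, SW: unused.
Cost = 1700×4 + 100×11 = 7900.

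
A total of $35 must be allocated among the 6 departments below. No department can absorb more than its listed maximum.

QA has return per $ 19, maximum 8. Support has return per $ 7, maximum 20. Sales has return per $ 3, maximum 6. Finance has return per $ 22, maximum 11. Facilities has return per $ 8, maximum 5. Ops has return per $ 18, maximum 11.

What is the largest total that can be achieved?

Highest return per $ first: Finance 22 > QA 19 > Ops 18 > Facilities 8 > Support 7 > Sales 3.
Finance: +11 to 11 (cap) → 24 left.
Give QA 8 to hit its cap of 8 → 16 left.
Ops: +11 to 11 (cap) → 5 left.
Facilities takes 5 to reach its cap of 5 → 0 left.
Total = 19×8 + 22×11 + 8×5 + 18×11 = 632.

632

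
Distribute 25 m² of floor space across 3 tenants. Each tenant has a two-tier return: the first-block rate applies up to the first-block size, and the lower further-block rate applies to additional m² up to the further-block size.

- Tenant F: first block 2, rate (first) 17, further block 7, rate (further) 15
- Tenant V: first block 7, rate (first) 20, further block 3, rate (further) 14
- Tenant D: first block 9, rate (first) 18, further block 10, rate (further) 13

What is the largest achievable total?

441

Order all 6 blocks by rate: Tenant V/tier1 20 > Tenant D/tier1 18 > Tenant F/tier1 17 > Tenant F/tier2 15 > Tenant V/tier2 14 > Tenant D/tier2 13.
Tenant V/tier1 (20): +7 — 18 left.
Tenant D tier1 at 18: fill all 9 — 9 left.
Fill Tenant F tier1 block (2 at 17) — 7 left.
Fill Tenant F tier2 block (7 at 15) — 0 left.
Total = 20×7 + 18×9 + 17×2 + 15×7 = 441.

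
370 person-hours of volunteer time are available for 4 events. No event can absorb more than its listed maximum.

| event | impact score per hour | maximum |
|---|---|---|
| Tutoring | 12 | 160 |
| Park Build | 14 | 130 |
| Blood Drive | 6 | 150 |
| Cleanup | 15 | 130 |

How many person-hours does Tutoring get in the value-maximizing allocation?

Highest impact score per hour first: Cleanup 15 > Park Build 14 > Tutoring 12 > Blood Drive 6.
Cleanup: +130 to 130 (cap) — 240 left.
Park Build takes 130 to reach its cap of 130 — 110 left.
Only 110 left; Tutoring takes them to reach 110.

110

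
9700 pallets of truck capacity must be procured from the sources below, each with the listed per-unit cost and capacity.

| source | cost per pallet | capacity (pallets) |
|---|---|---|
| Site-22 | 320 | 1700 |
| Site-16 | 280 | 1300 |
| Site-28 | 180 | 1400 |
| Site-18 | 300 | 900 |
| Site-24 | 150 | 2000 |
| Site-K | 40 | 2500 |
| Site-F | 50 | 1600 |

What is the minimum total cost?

Use sources in increasing cost order.
Site-K (40): use full 2500 ; 7200 pallets to go.
Site-F (50): use full 1600 ; 5600 pallets to go.
Take 2000 from Site-24 at 150 ; need 3600 more.
Site-28 at 180: take all 1400 pallets ; 2200 still needed.
Site-16 at 280: take all 1300 pallets ; 900 still needed.
Site-18 at 300: take all 900 pallets ; 0 still needed.
Site-22: unused.
Cost = 2500×40 + 1600×50 + 2000×150 + 1400×180 + 1300×280 + 900×300 = 1366000.

1366000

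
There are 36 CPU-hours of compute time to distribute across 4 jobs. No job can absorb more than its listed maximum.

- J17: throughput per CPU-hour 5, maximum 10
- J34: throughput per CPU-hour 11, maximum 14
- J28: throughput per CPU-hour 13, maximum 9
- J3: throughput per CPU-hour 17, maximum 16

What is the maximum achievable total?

Highest throughput per CPU-hour first: J3 17 > J28 13 > J34 11 > J17 5.
Give J3 16 to hit its cap of 16 ; 20 left.
J28 takes 9 to reach its cap of 9 ; 11 left.
J34: +11 (room for 14) → 11. Pool exhausted.
Total = 11×11 + 13×9 + 17×16 = 510.

510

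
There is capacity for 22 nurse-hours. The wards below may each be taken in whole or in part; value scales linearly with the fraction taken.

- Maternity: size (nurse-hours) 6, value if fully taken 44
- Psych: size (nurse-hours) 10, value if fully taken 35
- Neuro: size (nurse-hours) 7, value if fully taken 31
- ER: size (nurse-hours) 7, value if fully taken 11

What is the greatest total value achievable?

106.5

Best value per unit of size first: Maternity 44/6≈7.33, Neuro 31/7≈4.43, Psych 35/10≈3.5, ER 11/7≈1.57.
Maternity: take in full, 6 nurse-hours for value 44 — 16 left.
Take all of Neuro (7 nurse-hours, value 31) — 9 nurse-hours left.
Fill the last 9 nurse-hours with part of Psych: 9/10 of it earns 31.5.
Total value = 106.5.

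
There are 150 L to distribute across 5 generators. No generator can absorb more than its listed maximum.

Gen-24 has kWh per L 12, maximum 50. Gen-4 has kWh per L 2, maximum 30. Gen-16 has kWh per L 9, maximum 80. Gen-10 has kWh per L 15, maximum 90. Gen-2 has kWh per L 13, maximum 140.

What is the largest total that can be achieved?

2130

Highest kWh per L first: Gen-10 15 > Gen-2 13 > Gen-24 12 > Gen-16 9 > Gen-4 2.
Give Gen-10 90 to hit its cap of 90 → 60 left.
Gen-2 has room for 140 but only 60 remain, so it gets 60.
Total = 15×90 + 13×60 = 2130.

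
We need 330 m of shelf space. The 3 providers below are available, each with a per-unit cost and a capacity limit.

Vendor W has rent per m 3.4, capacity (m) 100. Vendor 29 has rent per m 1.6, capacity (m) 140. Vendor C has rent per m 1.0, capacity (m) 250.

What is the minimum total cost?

Cheapest first:
Vendor C at 1.0: take all 250 m — 80 still needed.
Vendor 29 at 1.6: take 80 of its 140 — requirement met.
Vendor W: unused.
Cost = 250×1.0 + 80×1.6 = 378.

378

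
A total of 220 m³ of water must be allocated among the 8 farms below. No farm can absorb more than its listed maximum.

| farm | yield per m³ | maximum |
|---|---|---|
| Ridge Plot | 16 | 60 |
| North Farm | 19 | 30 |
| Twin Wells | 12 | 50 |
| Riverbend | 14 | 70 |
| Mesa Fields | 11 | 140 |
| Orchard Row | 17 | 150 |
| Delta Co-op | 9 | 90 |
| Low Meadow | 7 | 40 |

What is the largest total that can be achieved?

3760

Highest yield per m³ first: North Farm 19 > Orchard Row 17 > Ridge Plot 16 > Riverbend 14 > Twin Wells 12 > Mesa Fields 11 > Delta Co-op 9 > Low Meadow 7.
Give North Farm 30 to hit its cap of 30 ; 190 left.
Orchard Row takes 150 to reach its cap of 150 ; 40 left.
Ridge Plot has room for 60 but only 40 remain, so it gets 40.
Total = 16×40 + 19×30 + 17×150 = 3760.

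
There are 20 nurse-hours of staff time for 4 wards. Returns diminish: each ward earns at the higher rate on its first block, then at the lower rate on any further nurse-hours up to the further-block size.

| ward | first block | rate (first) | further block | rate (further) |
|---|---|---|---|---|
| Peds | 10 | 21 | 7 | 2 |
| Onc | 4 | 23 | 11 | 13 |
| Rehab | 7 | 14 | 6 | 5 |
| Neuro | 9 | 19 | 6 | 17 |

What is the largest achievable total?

Rank every tier by rate: Onc/T1 23 > Peds/T1 21 > Neuro/T1 19 > Neuro/T2 17 > Rehab/T1 14 > Onc/T2 13 > Rehab/T2 5 > Peds/T2 2.
Fill Onc T1 block (4 at 23) — 16 left.
Peds/T1 (21): +10 — 6 left.
6 remain; put them into Neuro T1 at 19.
Total = 23×4 + 21×10 + 19×6 = 416.

416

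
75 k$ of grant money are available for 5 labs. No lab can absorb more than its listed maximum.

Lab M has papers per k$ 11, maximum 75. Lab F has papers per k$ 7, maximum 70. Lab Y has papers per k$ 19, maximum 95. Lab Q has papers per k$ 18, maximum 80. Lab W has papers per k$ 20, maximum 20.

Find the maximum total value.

Order the labs by papers per k$: Lab W 20 > Lab Y 19 > Lab Q 18 > Lab M 11 > Lab F 7.
Lab W: +20 to 20 (cap) → 55 left.
Lab Y has room for 95 but only 55 remain, so it gets 55.
Total = 19×55 + 20×20 = 1445.

1445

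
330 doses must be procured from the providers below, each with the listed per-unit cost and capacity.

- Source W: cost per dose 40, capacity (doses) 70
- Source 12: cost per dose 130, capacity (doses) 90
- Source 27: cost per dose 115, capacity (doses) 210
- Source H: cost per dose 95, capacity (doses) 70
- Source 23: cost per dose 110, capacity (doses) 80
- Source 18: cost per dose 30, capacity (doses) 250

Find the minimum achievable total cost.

11250

Cheapest first:
Take 250 from Source 18 at 30 — need 80 more.
Take 70 from Source W at 40 — need 10 more.
Source H at 95: take 10 of its 70 — requirement met.
Source 23, Source 27, Source 12: unused.
Cost = 250×30 + 70×40 + 10×95 = 11250.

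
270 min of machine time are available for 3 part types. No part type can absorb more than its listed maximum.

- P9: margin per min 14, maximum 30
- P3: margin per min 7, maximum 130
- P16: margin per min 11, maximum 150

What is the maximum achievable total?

Highest margin per min first: P9 14 > P16 11 > P3 7.
Give P9 30 to hit its cap of 30 → 240 left.
P16: +150 to 150 (cap) → 90 left.
P3 has room for 130 but only 90 remain, so it gets 90.
Total = 14×30 + 7×90 + 11×150 = 2700.

2700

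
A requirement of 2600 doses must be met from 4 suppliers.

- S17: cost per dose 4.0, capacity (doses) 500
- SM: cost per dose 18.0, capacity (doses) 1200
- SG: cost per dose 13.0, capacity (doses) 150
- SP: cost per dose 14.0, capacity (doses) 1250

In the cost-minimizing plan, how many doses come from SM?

700

Cheapest first:
S17 at 4.0: take all 500 doses → 2100 still needed.
SG (13.0): use full 150 → 1950 doses to go.
SP (14.0): use full 1250 → 700 doses to go.
SM at 18.0: take 700 of its 1200 → requirement met.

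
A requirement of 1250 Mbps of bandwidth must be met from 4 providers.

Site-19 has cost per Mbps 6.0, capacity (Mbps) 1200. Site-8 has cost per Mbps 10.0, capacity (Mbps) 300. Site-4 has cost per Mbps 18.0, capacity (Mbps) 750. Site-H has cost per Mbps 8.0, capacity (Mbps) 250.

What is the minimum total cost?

7600

Fill from the cheapest provider first.
Site-19 (6.0): use full 1200 ; 50 Mbps to go.
Site-H (8.0): take the remaining 50 ; done.
Site-8, Site-4: unused.
Cost = 1200×6.0 + 50×8.0 = 7600.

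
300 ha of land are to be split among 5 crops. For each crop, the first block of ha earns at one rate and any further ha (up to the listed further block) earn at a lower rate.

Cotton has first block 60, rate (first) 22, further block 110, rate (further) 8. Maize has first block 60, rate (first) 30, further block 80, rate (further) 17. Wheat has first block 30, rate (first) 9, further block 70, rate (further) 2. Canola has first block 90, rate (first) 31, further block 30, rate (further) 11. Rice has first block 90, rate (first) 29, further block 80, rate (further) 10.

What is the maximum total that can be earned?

8520

Treat each block as its own option and order by rate: Canola/T1 31 > Maize/T1 30 > Rice/T1 29 > Cotton/T1 22 > Maize/T2 17 > Canola/T2 11 > Rice/T2 10 > Wheat/T1 9 > Cotton/T2 8 > Wheat/T2 2.
Canola/T1 (31): +90 — 210 left.
Fill Maize T1 block (60 at 30) — 150 left.
Fill Rice T1 block (90 at 29) — 60 left.
Fill Cotton T1 block (60 at 22) — 0 left.
Total = 31×90 + 30×60 + 29×90 + 22×60 = 8520.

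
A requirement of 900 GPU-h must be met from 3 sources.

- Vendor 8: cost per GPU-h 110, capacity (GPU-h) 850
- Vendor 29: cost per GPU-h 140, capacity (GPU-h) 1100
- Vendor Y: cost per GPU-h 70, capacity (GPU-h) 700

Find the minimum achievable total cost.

71000

Cheapest first:
Take 700 from Vendor Y at 70 ; need 200 more.
Vendor 8 at 110: take 200 of its 850 ; requirement met.
Vendor 29: unused.
Cost = 700×70 + 200×110 = 71000.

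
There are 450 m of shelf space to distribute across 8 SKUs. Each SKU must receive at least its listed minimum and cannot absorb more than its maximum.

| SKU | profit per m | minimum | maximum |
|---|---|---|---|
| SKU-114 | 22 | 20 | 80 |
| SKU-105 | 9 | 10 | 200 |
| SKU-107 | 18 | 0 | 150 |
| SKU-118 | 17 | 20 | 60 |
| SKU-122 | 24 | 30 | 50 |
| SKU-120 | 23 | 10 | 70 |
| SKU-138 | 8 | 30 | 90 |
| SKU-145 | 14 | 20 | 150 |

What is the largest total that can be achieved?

Meeting every minimum uses 20+10+0+20+30+10+30+20 = 140 m, leaving 310.
Highest profit per m first: SKU-122 24 > SKU-120 23 > SKU-114 22 > SKU-107 18 > SKU-118 17 > SKU-145 14 > SKU-105 9 > SKU-138 8.
SKU-122: +20 to 50 (cap) → 290 left.
Give SKU-120 60 more to hit its cap of 70 → 230 left.
SKU-114: +60 to 80 (cap) → 170 left.
Give SKU-107 150 more to hit its cap of 150 → 20 left.
SKU-118: +20 (room for 40) → 40. Pool exhausted.
Total = 22×80 + 9×10 + 18×150 + 17×40 + 24×50 + 23×70 + 8×30 + 14×20 = 8560.

8560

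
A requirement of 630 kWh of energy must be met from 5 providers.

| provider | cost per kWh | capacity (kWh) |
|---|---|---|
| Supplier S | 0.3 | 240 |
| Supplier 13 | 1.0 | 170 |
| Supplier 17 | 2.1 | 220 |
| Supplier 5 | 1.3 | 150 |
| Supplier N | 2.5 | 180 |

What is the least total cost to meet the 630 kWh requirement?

584

Cheapest first:
Supplier S (0.3): use full 240 ; 390 kWh to go.
Supplier 13 at 1.0: take all 170 kWh ; 220 still needed.
Supplier 5 (1.3): use full 150 ; 70 kWh to go.
Supplier 17 (2.1): take the remaining 70 ; done.
Supplier N: unused.
Cost = 240×0.3 + 170×1.0 + 150×1.3 + 70×2.1 = 584.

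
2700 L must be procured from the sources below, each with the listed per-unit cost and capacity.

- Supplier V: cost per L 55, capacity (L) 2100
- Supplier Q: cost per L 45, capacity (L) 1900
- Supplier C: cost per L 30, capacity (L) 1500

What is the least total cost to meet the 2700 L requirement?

99000

Fill from the cheapest source first.
Take 1500 from Supplier C at 30 ; need 1200 more.
Take 1200 from Supplier Q at 45 to finish.
Supplier V: unused.
Cost = 1500×30 + 1200×45 = 99000.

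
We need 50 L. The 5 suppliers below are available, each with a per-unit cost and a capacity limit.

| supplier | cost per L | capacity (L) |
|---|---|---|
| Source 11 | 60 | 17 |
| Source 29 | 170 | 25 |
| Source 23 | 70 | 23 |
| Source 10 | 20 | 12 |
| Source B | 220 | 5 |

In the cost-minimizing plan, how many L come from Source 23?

21

Cheapest first:
Source 10 (20): use full 12 — 38 L to go.
Source 11 at 60: take all 17 L — 21 still needed.
Source 23 (70): take the remaining 21 — done.
Source 29, Source B: unused.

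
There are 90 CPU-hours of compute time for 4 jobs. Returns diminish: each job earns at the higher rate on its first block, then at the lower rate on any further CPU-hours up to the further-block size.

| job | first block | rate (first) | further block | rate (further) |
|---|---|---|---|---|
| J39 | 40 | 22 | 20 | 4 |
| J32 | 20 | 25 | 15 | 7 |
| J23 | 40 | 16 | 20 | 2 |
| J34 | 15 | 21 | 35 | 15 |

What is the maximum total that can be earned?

1935

Treat each block as its own option and order by rate: J32/T1 25 > J39/T1 22 > J34/T1 21 > J23/T1 16 > J34/T2 15 > J32/T2 7 > J39/T2 4 > J23/T2 2.
J32 T1 at 25: fill all 20 — 70 left.
Fill J39 T1 block (40 at 22) — 30 left.
J34 T1 at 21: fill all 15 — 15 left.
15 remain; put them into J23 T1 at 16.
Total = 25×20 + 22×40 + 21×15 + 16×15 = 1935.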